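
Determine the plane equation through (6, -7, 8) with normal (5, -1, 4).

The plane through P with normal n = (a, b, c) satisfies n·(r - P) = 0,
i.e. ax + by + cz = a·x₀ + b·y₀ + c·z₀.
d = 5·6 + (-1)·(-7) + 4·8
  = 30 + 7 + 32
  = 69
Equation: 5x - y + 4z = 69

5x - y + 4z = 69


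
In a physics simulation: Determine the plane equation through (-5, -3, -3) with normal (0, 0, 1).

The plane through P with normal n = (a, b, c) satisfies n·(r - P) = 0,
i.e. ax + by + cz = a·x₀ + b·y₀ + c·z₀.
d = 0·(-5) + 0·(-3) + 1·(-3)
  = 0 + 0 - 3
  = -3
Equation: z = -3

z = -3


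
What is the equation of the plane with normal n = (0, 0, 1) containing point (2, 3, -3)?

The plane through P with normal n = (a, b, c) satisfies n·(r - P) = 0,
i.e. ax + by + cz = a·x₀ + b·y₀ + c·z₀.
d = 0·2 + 0·3 + 1·(-3)
  = 0 + 0 - 3
  = -3
Equation: z = -3

z = -3


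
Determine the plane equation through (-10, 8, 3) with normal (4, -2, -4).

The plane through P with normal n = (a, b, c) satisfies n·(r - P) = 0,
i.e. ax + by + cz = a·x₀ + b·y₀ + c·z₀.
d = 4·(-10) + (-2)·8 + (-4)·3
  = -40 - 16 - 12
  = -68
Equation: 4x - 2y - 4z = -68

4x - 2y - 4z = -68


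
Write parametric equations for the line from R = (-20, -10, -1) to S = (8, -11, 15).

Direction vector d = S - R = (8 + 20, -11 + 10, 15 + 1) = (28, -1, 16)
Parametric form r = R + t·d:
x = -20 + 28t, y = -10 - t, z = -1 + 16t

x = -20 + 28t, y = -10 - t, z = -1 + 16t


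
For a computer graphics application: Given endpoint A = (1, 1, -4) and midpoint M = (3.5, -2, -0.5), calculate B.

B = 2M - A
  = (2·3.5 - 1, 2·(-2) - 1, 2·(-0.5) - (-4))
  = (7 - 1, -4 - 1, -1 + 4)
  = (6, -5, 3)

(6, -5, 3)


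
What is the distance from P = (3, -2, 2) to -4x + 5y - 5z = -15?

distance = |a·x₀ + b·y₀ + c·z₀ - d| / √(a² + b² + c²)
  = |(-4)·3 + 5·(-2) + (-5)·2 - (-15)| / √((-4)² + 5² + (-5)²)
  = |-12 - 10 - 10 + 15| / √(16 + 25 + 25)
  = |-17| / √66
  = 17 / 8.124
  ≈ 2.093

2.093


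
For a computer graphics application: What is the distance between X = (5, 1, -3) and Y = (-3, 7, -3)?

d = √[(x₂-x₁)² + (y₂-y₁)² + (z₂-z₁)²]
  = √[(-8)² + 6² + 0²]
  = √[64 + 36 + 0]
  = √100
  ≈ 10

10


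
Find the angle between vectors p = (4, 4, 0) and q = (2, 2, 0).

p·q = 4·2 + 4·2 + 0·0 = 8 + 8 + 0 = 16
|p| = √(4² + 4² + 0²) = √32 ≈ 5.657
|q| = √(2² + 2² + 0²) = √8 ≈ 2.828
cos θ = (p·q)/(|p||q|) = 16/(5.657·2.828) ≈ 1
θ = arccos(1) ≈ 0°

0°


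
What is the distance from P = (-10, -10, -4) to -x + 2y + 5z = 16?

distance = |a·x₀ + b·y₀ + c·z₀ - d| / √(a² + b² + c²)
  = |(-1)·(-10) + 2·(-10) + 5·(-4) - 16| / √((-1)² + 2² + 5²)
  = |10 - 20 - 20 - 16| / √(1 + 4 + 25)
  = |-46| / √30
  = 46 / 5.477
  ≈ 8.398

8.398


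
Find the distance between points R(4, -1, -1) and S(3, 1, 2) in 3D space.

d = √[(x₂-x₁)² + (y₂-y₁)² + (z₂-z₁)²]
  = √[(-1)² + 2² + 3²]
  = √[1 + 4 + 9]
  = √14
  ≈ 3.742

3.742


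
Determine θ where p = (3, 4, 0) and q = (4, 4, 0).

p·q = 3·4 + 4·4 + 0·0 = 12 + 16 + 0 = 28
|p| = √(3² + 4² + 0²) = √25 ≈ 5
|q| = √(4² + 4² + 0²) = √32 ≈ 5.657
cos θ = (p·q)/(|p||q|) = 28/(5·5.657) ≈ 0.9899
θ = arccos(0.9899) ≈ 8.13°

8.13°


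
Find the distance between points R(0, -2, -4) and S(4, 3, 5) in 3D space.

d = √[(x₂-x₁)² + (y₂-y₁)² + (z₂-z₁)²]
  = √[4² + 5² + 9²]
  = √[16 + 25 + 81]
  = √122
  ≈ 11.05

11.05


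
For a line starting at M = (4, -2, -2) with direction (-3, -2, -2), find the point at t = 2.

P(t) = M + t·d
  = (4 + (-3)·2, -2 + (-2)·2, -2 + (-2)·2)
  = (4 - 6, -2 - 4, -2 - 4)
  = (-2, -6, -6)

(-2, -6, -6)


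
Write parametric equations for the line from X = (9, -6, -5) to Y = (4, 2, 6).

Direction vector d = Y - X = (4 - 9, 2 + 6, 6 + 5) = (-5, 8, 11)
Parametric form r = X + t·d:
x = 9 - 5t, y = -6 + 8t, z = -5 + 11t

x = 9 - 5t, y = -6 + 8t, z = -5 + 11t


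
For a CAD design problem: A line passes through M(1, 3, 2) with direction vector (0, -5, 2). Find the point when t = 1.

P(t) = M + t·d
  = (1 + 0·1, 3 + (-5)·1, 2 + 2·1)
  = (1 + 0, 3 - 5, 2 + 2)
  = (1, -2, 4)

(1, -2, 4)


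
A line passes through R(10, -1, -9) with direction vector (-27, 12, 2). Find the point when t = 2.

P(t) = R + t·d
  = (10 + (-27)·2, -1 + 12·2, -9 + 2·2)
  = (10 - 54, -1 + 24, -9 + 4)
  = (-44, 23, -5)

(-44, 23, -5)


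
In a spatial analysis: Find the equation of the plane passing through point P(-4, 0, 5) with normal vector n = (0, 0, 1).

The plane through P with normal n = (a, b, c) satisfies n·(r - P) = 0,
i.e. ax + by + cz = a·x₀ + b·y₀ + c·z₀.
d = 0·(-4) + 0·0 + 1·5
  = 0 + 0 + 5
  = 5
Equation: z = 5

z = 5


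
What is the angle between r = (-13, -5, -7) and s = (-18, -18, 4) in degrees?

r·s = (-13)·(-18) + (-5)·(-18) + (-7)·4 = 234 + 90 - 28 = 296
|r| = √((-13)² + (-5)² + (-7)²) = √243 ≈ 15.59
|s| = √((-18)² + (-18)² + 4²) = √664 ≈ 25.77
cos θ = (r·s)/(|r||s|) = 296/(15.59·25.77) ≈ 0.7369
θ = arccos(0.7369) ≈ 42.53°

42.53°


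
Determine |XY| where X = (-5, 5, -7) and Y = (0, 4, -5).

d = √[(x₂-x₁)² + (y₂-y₁)² + (z₂-z₁)²]
  = √[5² + (-1)² + 2²]
  = √[25 + 1 + 4]
  = √30
  ≈ 5.477

5.477


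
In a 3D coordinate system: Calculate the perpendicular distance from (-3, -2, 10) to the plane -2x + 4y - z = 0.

distance = |a·x₀ + b·y₀ + c·z₀ - d| / √(a² + b² + c²)
  = |(-2)·(-3) + 4·(-2) + (-1)·10 - 0| / √((-2)² + 4² + (-1)²)
  = |6 - 8 - 10 + 0| / √(4 + 16 + 1)
  = |-12| / √21
  = 12 / 4.583
  ≈ 2.619

2.619


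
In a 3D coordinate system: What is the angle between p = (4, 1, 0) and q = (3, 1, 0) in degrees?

p·q = 4·3 + 1·1 + 0·0 = 12 + 1 + 0 = 13
|p| = √(4² + 1² + 0²) = √17 ≈ 4.123
|q| = √(3² + 1² + 0²) = √10 ≈ 3.162
cos θ = (p·q)/(|p||q|) = 13/(4.123·3.162) ≈ 0.9971
θ = arccos(0.9971) ≈ 4.399°

4.399°


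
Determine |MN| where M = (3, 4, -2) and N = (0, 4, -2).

d = √[(x₂-x₁)² + (y₂-y₁)² + (z₂-z₁)²]
  = √[(-3)² + 0² + 0²]
  = √[9 + 0 + 0]
  = √9
  ≈ 3

3


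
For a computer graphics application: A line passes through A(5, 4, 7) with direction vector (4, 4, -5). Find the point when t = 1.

P(t) = A + t·d
  = (5 + 4·1, 4 + 4·1, 7 + (-5)·1)
  = (5 + 4, 4 + 4, 7 - 5)
  = (9, 8, 2)

(9, 8, 2)


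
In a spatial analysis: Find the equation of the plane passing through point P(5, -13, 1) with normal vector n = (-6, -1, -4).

The plane through P with normal n = (a, b, c) satisfies n·(r - P) = 0,
i.e. ax + by + cz = a·x₀ + b·y₀ + c·z₀.
d = (-6)·5 + (-1)·(-13) + (-4)·1
  = -30 + 13 - 4
  = -21
Equation: -6x - y - 4z = -21

-6x - y - 4z = -21


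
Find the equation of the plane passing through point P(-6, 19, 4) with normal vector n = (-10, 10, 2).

The plane through P with normal n = (a, b, c) satisfies n·(r - P) = 0,
i.e. ax + by + cz = a·x₀ + b·y₀ + c·z₀.
d = (-10)·(-6) + 10·19 + 2·4
  = 60 + 190 + 8
  = 258
Equation: -10x + 10y + 2z = 258

-10x + 10y + 2z = 258


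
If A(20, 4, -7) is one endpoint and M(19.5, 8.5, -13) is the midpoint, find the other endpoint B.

B = 2M - A
  = (2·19.5 - 20, 2·8.5 - 4, 2·(-13) - (-7))
  = (39 - 20, 17 - 4, -26 + 7)
  = (19, 13, -19)

(19, 13, -19)


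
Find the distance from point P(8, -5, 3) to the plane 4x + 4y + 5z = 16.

distance = |a·x₀ + b·y₀ + c·z₀ - d| / √(a² + b² + c²)
  = |4·8 + 4·(-5) + 5·3 - 16| / √(4² + 4² + 5²)
  = |32 - 20 + 15 - 16| / √(16 + 16 + 25)
  = |11| / √57
  = 11 / 7.55
  ≈ 1.457

1.457


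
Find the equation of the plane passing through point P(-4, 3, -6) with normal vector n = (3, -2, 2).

The plane through P with normal n = (a, b, c) satisfies n·(r - P) = 0,
i.e. ax + by + cz = a·x₀ + b·y₀ + c·z₀.
d = 3·(-4) + (-2)·3 + 2·(-6)
  = -12 - 6 - 12
  = -30
Equation: 3x - 2y + 2z = -30

3x - 2y + 2z = -30


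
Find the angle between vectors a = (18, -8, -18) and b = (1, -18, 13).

a·b = 18·1 + (-8)·(-18) + (-18)·13 = 18 + 144 - 234 = -72
|a| = √(18² + (-8)² + (-18)²) = √712 ≈ 26.68
|b| = √(1² + (-18)² + 13²) = √494 ≈ 22.23
cos θ = (a·b)/(|a||b|) = -72/(26.68·22.23) ≈ -0.1214
θ = arccos(-0.1214) ≈ 96.97°

96.97°


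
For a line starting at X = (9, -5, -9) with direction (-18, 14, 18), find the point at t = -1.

P(t) = X + t·d
  = (9 + (-18)·(-1), -5 + 14·(-1), -9 + 18·(-1))
  = (9 + 18, -5 - 14, -9 - 18)
  = (27, -19, -27)

(27, -19, -27)


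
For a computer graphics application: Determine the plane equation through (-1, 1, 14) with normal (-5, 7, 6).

The plane through P with normal n = (a, b, c) satisfies n·(r - P) = 0,
i.e. ax + by + cz = a·x₀ + b·y₀ + c·z₀.
d = (-5)·(-1) + 7·1 + 6·14
  = 5 + 7 + 84
  = 96
Equation: -5x + 7y + 6z = 96

-5x + 7y + 6z = 96


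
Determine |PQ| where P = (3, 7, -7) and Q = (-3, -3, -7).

d = √[(x₂-x₁)² + (y₂-y₁)² + (z₂-z₁)²]
  = √[(-6)² + (-10)² + 0²]
  = √[36 + 100 + 0]
  = √136
  ≈ 11.66

11.66


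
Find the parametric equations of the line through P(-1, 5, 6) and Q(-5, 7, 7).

Direction vector d = Q - P = (-5 + 1, 7 - 5, 7 - 6) = (-4, 2, 1)
Parametric form r = P + t·d:
x = -1 - 4t, y = 5 + 2t, z = 6 + t

x = -1 - 4t, y = 5 + 2t, z = 6 + t


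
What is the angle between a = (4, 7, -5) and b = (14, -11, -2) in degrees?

a·b = 4·14 + 7·(-11) + (-5)·(-2) = 56 - 77 + 10 = -11
|a| = √(4² + 7² + (-5)²) = √90 ≈ 9.487
|b| = √(14² + (-11)² + (-2)²) = √321 ≈ 17.92
cos θ = (a·b)/(|a||b|) = -11/(9.487·17.92) ≈ -0.06472
θ = arccos(-0.06472) ≈ 93.71°

93.71°


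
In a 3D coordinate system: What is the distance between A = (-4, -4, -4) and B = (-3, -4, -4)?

d = √[(x₂-x₁)² + (y₂-y₁)² + (z₂-z₁)²]
  = √[1² + 0² + 0²]
  = √[1 + 0 + 0]
  = √1
  ≈ 1

1


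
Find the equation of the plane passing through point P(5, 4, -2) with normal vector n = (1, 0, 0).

The plane through P with normal n = (a, b, c) satisfies n·(r - P) = 0,
i.e. ax + by + cz = a·x₀ + b·y₀ + c·z₀.
d = 1·5 + 0·4 + 0·(-2)
  = 5 + 0 + 0
  = 5
Equation: x = 5

x = 5


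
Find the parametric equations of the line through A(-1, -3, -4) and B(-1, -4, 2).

Direction vector d = B - A = (-1 + 1, -4 + 3, 2 + 4) = (0, -1, 6)
Parametric form r = A + t·d:
x = -1, y = -3 - t, z = -4 + 6t

x = -1, y = -3 - t, z = -4 + 6t


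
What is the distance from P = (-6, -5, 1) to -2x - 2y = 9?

distance = |a·x₀ + b·y₀ + c·z₀ - d| / √(a² + b² + c²)
  = |(-2)·(-6) + (-2)·(-5) + 0·1 - 9| / √((-2)² + (-2)² + 0²)
  = |12 + 10 + 0 - 9| / √(4 + 4 + 0)
  = |13| / √8
  = 13 / 2.828
  ≈ 4.596

4.596


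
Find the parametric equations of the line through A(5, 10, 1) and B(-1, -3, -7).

Direction vector d = B - A = (-1 - 5, -3 - 10, -7 - 1) = (-6, -13, -8)
Parametric form r = A + t·d:
x = 5 - 6t, y = 10 - 13t, z = 1 - 8t

x = 5 - 6t, y = 10 - 13t, z = 1 - 8t


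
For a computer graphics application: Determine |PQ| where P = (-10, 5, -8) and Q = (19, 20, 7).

d = √[(x₂-x₁)² + (y₂-y₁)² + (z₂-z₁)²]
  = √[29² + 15² + 15²]
  = √[841 + 225 + 225]
  = √1291
  ≈ 35.93

35.93


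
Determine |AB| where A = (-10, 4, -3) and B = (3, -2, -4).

d = √[(x₂-x₁)² + (y₂-y₁)² + (z₂-z₁)²]
  = √[13² + (-6)² + (-1)²]
  = √[169 + 36 + 1]
  = √206
  ≈ 14.35

14.35


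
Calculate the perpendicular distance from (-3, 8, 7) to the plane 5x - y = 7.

distance = |a·x₀ + b·y₀ + c·z₀ - d| / √(a² + b² + c²)
  = |5·(-3) + (-1)·8 + 0·7 - 7| / √(5² + (-1)² + 0²)
  = |-15 - 8 + 0 - 7| / √(25 + 1 + 0)
  = |-30| / √26
  = 30 / 5.099
  ≈ 5.883

5.883


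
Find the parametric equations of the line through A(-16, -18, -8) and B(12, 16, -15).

Direction vector d = B - A = (12 + 16, 16 + 18, -15 + 8) = (28, 34, -7)
Parametric form r = A + t·d:
x = -16 + 28t, y = -18 + 34t, z = -8 - 7t

x = -16 + 28t, y = -18 + 34t, z = -8 - 7t


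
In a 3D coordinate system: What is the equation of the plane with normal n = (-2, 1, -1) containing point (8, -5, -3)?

The plane through P with normal n = (a, b, c) satisfies n·(r - P) = 0,
i.e. ax + by + cz = a·x₀ + b·y₀ + c·z₀.
d = (-2)·8 + 1·(-5) + (-1)·(-3)
  = -16 - 5 + 3
  = -18
Equation: -2x + y - z = -18

-2x + y - z = -18


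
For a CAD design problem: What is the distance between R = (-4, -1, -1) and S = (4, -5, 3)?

d = √[(x₂-x₁)² + (y₂-y₁)² + (z₂-z₁)²]
  = √[8² + (-4)² + 4²]
  = √[64 + 16 + 16]
  = √96
  ≈ 9.798

9.798


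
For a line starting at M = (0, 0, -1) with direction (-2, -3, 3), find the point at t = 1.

P(t) = M + t·d
  = (0 + (-2)·1, 0 + (-3)·1, -1 + 3·1)
  = (0 - 2, 0 - 3, -1 + 3)
  = (-2, -3, 2)

(-2, -3, 2)


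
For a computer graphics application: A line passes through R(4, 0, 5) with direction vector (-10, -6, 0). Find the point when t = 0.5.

P(t) = R + t·d
  = (4 + (-10)·0.5, 0 + (-6)·0.5, 5 + 0·0.5)
  = (4 - 5, 0 - 3, 5 + 0)
  = (-1, -3, 5)

(-1, -3, 5)


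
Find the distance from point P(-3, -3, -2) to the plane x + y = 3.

distance = |a·x₀ + b·y₀ + c·z₀ - d| / √(a² + b² + c²)
  = |1·(-3) + 1·(-3) + 0·(-2) - 3| / √(1² + 1² + 0²)
  = |-3 - 3 + 0 - 3| / √(1 + 1 + 0)
  = |-9| / √2
  = 9 / 1.414
  ≈ 6.364

6.364


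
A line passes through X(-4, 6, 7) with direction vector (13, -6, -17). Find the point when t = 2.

P(t) = X + t·d
  = (-4 + 13·2, 6 + (-6)·2, 7 + (-17)·2)
  = (-4 + 26, 6 - 12, 7 - 34)
  = (22, -6, -27)

(22, -6, -27)


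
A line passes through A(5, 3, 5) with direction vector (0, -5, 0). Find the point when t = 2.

P(t) = A + t·d
  = (5 + 0·2, 3 + (-5)·2, 5 + 0·2)
  = (5 + 0, 3 - 10, 5 + 0)
  = (5, -7, 5)

(5, -7, 5)


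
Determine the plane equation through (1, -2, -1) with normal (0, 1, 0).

The plane through P with normal n = (a, b, c) satisfies n·(r - P) = 0,
i.e. ax + by + cz = a·x₀ + b·y₀ + c·z₀.
d = 0·1 + 1·(-2) + 0·(-1)
  = 0 - 2 + 0
  = -2
Equation: y = -2

y = -2


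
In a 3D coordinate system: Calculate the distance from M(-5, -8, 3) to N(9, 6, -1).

d = √[(x₂-x₁)² + (y₂-y₁)² + (z₂-z₁)²]
  = √[14² + 14² + (-4)²]
  = √[196 + 196 + 16]
  = √408
  ≈ 20.2

20.2


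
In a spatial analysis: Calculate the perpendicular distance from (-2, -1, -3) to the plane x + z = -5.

distance = |a·x₀ + b·y₀ + c·z₀ - d| / √(a² + b² + c²)
  = |1·(-2) + 0·(-1) + 1·(-3) - (-5)| / √(1² + 0² + 1²)
  = |-2 + 0 - 3 + 5| / √(1 + 0 + 1)
  = |0| / √2
  = 0 / 1.414
  ≈ 0

0


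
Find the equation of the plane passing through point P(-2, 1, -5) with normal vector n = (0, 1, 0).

The plane through P with normal n = (a, b, c) satisfies n·(r - P) = 0,
i.e. ax + by + cz = a·x₀ + b·y₀ + c·z₀.
d = 0·(-2) + 1·1 + 0·(-5)
  = 0 + 1 + 0
  = 1
Equation: y = 1

y = 1


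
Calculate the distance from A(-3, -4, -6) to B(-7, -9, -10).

d = √[(x₂-x₁)² + (y₂-y₁)² + (z₂-z₁)²]
  = √[(-4)² + (-5)² + (-4)²]
  = √[16 + 25 + 16]
  = √57
  ≈ 7.55

7.55


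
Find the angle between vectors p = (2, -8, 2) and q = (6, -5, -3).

p·q = 2·6 + (-8)·(-5) + 2·(-3) = 12 + 40 - 6 = 46
|p| = √(2² + (-8)² + 2²) = √72 ≈ 8.485
|q| = √(6² + (-5)² + (-3)²) = √70 ≈ 8.367
cos θ = (p·q)/(|p||q|) = 46/(8.485·8.367) ≈ 0.648
θ = arccos(0.648) ≈ 49.61°

49.61°


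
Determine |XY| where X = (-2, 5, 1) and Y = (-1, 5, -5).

d = √[(x₂-x₁)² + (y₂-y₁)² + (z₂-z₁)²]
  = √[1² + 0² + (-6)²]
  = √[1 + 0 + 36]
  = √37
  ≈ 6.083

6.083


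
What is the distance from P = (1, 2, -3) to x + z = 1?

distance = |a·x₀ + b·y₀ + c·z₀ - d| / √(a² + b² + c²)
  = |1·1 + 0·2 + 1·(-3) - 1| / √(1² + 0² + 1²)
  = |1 + 0 - 3 - 1| / √(1 + 0 + 1)
  = |-3| / √2
  = 3 / 1.414
  ≈ 2.121

2.121


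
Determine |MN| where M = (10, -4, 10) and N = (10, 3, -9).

d = √[(x₂-x₁)² + (y₂-y₁)² + (z₂-z₁)²]
  = √[0² + 7² + (-19)²]
  = √[0 + 49 + 361]
  = √410
  ≈ 20.25

20.25


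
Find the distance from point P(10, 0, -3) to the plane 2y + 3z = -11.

distance = |a·x₀ + b·y₀ + c·z₀ - d| / √(a² + b² + c²)
  = |0·10 + 2·0 + 3·(-3) - (-11)| / √(0² + 2² + 3²)
  = |0 + 0 - 9 + 11| / √(0 + 4 + 9)
  = |2| / √13
  = 2 / 3.606
  ≈ 0.5547

0.5547


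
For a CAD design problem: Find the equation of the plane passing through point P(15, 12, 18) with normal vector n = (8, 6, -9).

The plane through P with normal n = (a, b, c) satisfies n·(r - P) = 0,
i.e. ax + by + cz = a·x₀ + b·y₀ + c·z₀.
d = 8·15 + 6·12 + (-9)·18
  = 120 + 72 - 162
  = 30
Equation: 8x + 6y - 9z = 30

8x + 6y - 9z = 30


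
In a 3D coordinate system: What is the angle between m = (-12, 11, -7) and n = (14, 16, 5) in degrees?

m·n = (-12)·14 + 11·16 + (-7)·5 = -168 + 176 - 35 = -27
|m| = √((-12)² + 11² + (-7)²) = √314 ≈ 17.72
|n| = √(14² + 16² + 5²) = √477 ≈ 21.84
cos θ = (m·n)/(|m||n|) = -27/(17.72·21.84) ≈ -0.06977
θ = arccos(-0.06977) ≈ 94°

94°


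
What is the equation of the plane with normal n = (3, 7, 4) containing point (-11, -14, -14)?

The plane through P with normal n = (a, b, c) satisfies n·(r - P) = 0,
i.e. ax + by + cz = a·x₀ + b·y₀ + c·z₀.
d = 3·(-11) + 7·(-14) + 4·(-14)
  = -33 - 98 - 56
  = -187
Equation: 3x + 7y + 4z = -187

3x + 7y + 4z = -187


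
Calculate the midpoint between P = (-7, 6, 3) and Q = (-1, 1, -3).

M = ((x₁+x₂)/2, (y₁+y₂)/2, (z₁+z₂)/2)
  = ((-7 - 1)/2, (6 + 1)/2, (3 - 3)/2)
  = (-8/2, 7/2, 0/2)
  = (-4, 3.5, 0)

(-4, 3.5, 0)


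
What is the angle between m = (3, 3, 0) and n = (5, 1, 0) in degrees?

m·n = 3·5 + 3·1 + 0·0 = 15 + 3 + 0 = 18
|m| = √(3² + 3² + 0²) = √18 ≈ 4.243
|n| = √(5² + 1² + 0²) = √26 ≈ 5.099
cos θ = (m·n)/(|m||n|) = 18/(4.243·5.099) ≈ 0.8321
θ = arccos(0.8321) ≈ 33.69°

33.69°


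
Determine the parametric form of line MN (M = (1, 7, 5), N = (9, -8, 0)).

Direction vector d = N - M = (9 - 1, -8 - 7, 0 - 5) = (8, -15, -5)
Parametric form r = M + t·d:
x = 1 + 8t, y = 7 - 15t, z = 5 - 5t

x = 1 + 8t, y = 7 - 15t, z = 5 - 5t


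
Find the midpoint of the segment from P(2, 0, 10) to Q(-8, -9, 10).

M = ((x₁+x₂)/2, (y₁+y₂)/2, (z₁+z₂)/2)
  = ((2 - 8)/2, (0 - 9)/2, (10 + 10)/2)
  = (-6/2, -9/2, 20/2)
  = (-3, -4.5, 10)

(-3, -4.5, 10)


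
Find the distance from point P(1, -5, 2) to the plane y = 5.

distance = |a·x₀ + b·y₀ + c·z₀ - d| / √(a² + b² + c²)
  = |0·1 + 1·(-5) + 0·2 - 5| / √(0² + 1² + 0²)
  = |0 - 5 + 0 - 5| / √(0 + 1 + 0)
  = |-10| / √1
  = 10 / 1
  ≈ 10

10


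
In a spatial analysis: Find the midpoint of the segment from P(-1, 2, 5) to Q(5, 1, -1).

M = ((x₁+x₂)/2, (y₁+y₂)/2, (z₁+z₂)/2)
  = ((-1 + 5)/2, (2 + 1)/2, (5 - 1)/2)
  = (4/2, 3/2, 4/2)
  = (2, 1.5, 2)

(2, 1.5, 2)


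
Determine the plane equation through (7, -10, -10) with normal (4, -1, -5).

The plane through P with normal n = (a, b, c) satisfies n·(r - P) = 0,
i.e. ax + by + cz = a·x₀ + b·y₀ + c·z₀.
d = 4·7 + (-1)·(-10) + (-5)·(-10)
  = 28 + 10 + 50
  = 88
Equation: 4x - y - 5z = 88

4x - y - 5z = 88


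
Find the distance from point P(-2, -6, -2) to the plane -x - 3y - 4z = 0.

distance = |a·x₀ + b·y₀ + c·z₀ - d| / √(a² + b² + c²)
  = |(-1)·(-2) + (-3)·(-6) + (-4)·(-2) - 0| / √((-1)² + (-3)² + (-4)²)
  = |2 + 18 + 8 + 0| / √(1 + 9 + 16)
  = |28| / √26
  = 28 / 5.099
  ≈ 5.491

5.491


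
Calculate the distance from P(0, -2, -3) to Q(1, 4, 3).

d = √[(x₂-x₁)² + (y₂-y₁)² + (z₂-z₁)²]
  = √[1² + 6² + 6²]
  = √[1 + 36 + 36]
  = √73
  ≈ 8.544

8.544


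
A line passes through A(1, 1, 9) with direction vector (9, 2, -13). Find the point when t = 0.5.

P(t) = A + t·d
  = (1 + 9·0.5, 1 + 2·0.5, 9 + (-13)·0.5)
  = (1 + 4.5, 1 + 1, 9 - 6.5)
  = (5.5, 2, 2.5)

(5.5, 2, 2.5)


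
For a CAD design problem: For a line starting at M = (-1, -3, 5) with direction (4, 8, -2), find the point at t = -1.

P(t) = M + t·d
  = (-1 + 4·(-1), -3 + 8·(-1), 5 + (-2)·(-1))
  = (-1 - 4, -3 - 8, 5 + 2)
  = (-5, -11, 7)

(-5, -11, 7)


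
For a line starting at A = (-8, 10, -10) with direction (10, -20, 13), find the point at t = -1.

P(t) = A + t·d
  = (-8 + 10·(-1), 10 + (-20)·(-1), -10 + 13·(-1))
  = (-8 - 10, 10 + 20, -10 - 13)
  = (-18, 30, -23)

(-18, 30, -23)


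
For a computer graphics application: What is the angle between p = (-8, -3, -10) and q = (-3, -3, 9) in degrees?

p·q = (-8)·(-3) + (-3)·(-3) + (-10)·9 = 24 + 9 - 90 = -57
|p| = √((-8)² + (-3)² + (-10)²) = √173 ≈ 13.15
|q| = √((-3)² + (-3)² + 9²) = √99 ≈ 9.95
cos θ = (p·q)/(|p||q|) = -57/(13.15·9.95) ≈ -0.4355
θ = arccos(-0.4355) ≈ 115.8°

115.8°


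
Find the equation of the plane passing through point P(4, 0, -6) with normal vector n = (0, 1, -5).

The plane through P with normal n = (a, b, c) satisfies n·(r - P) = 0,
i.e. ax + by + cz = a·x₀ + b·y₀ + c·z₀.
d = 0·4 + 1·0 + (-5)·(-6)
  = 0 + 0 + 30
  = 30
Equation: y - 5z = 30

y - 5z = 30


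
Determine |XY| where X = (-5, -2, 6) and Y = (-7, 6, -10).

d = √[(x₂-x₁)² + (y₂-y₁)² + (z₂-z₁)²]
  = √[(-2)² + 8² + (-16)²]
  = √[4 + 64 + 256]
  = √324
  ≈ 18

18


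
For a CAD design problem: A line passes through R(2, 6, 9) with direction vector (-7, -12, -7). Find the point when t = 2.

P(t) = R + t·d
  = (2 + (-7)·2, 6 + (-12)·2, 9 + (-7)·2)
  = (2 - 14, 6 - 24, 9 - 14)
  = (-12, -18, -5)

(-12, -18, -5)


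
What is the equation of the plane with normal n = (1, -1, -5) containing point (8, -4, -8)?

The plane through P with normal n = (a, b, c) satisfies n·(r - P) = 0,
i.e. ax + by + cz = a·x₀ + b·y₀ + c·z₀.
d = 1·8 + (-1)·(-4) + (-5)·(-8)
  = 8 + 4 + 40
  = 52
Equation: x - y - 5z = 52

x - y - 5z = 52


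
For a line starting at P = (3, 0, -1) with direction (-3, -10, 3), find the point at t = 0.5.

P(t) = P + t·d
  = (3 + (-3)·0.5, 0 + (-10)·0.5, -1 + 3·0.5)
  = (3 - 1.5, 0 - 5, -1 + 1.5)
  = (1.5, -5, 0.5)

(1.5, -5, 0.5)


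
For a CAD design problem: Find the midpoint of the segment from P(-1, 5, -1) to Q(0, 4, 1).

M = ((x₁+x₂)/2, (y₁+y₂)/2, (z₁+z₂)/2)
  = ((-1 + 0)/2, (5 + 4)/2, (-1 + 1)/2)
  = (-1/2, 9/2, 0/2)
  = (-0.5, 4.5, 0)

(-0.5, 4.5, 0)


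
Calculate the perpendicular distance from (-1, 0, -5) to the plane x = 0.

distance = |a·x₀ + b·y₀ + c·z₀ - d| / √(a² + b² + c²)
  = |1·(-1) + 0·0 + 0·(-5) - 0| / √(1² + 0² + 0²)
  = |-1 + 0 + 0 + 0| / √(1 + 0 + 0)
  = |-1| / √1
  = 1 / 1
  ≈ 1

1


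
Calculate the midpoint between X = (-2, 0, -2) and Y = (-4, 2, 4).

M = ((x₁+x₂)/2, (y₁+y₂)/2, (z₁+z₂)/2)
  = ((-2 - 4)/2, (0 + 2)/2, (-2 + 4)/2)
  = (-6/2, 2/2, 2/2)
  = (-3, 1, 1)

(-3, 1, 1)


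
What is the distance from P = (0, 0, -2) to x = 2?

distance = |a·x₀ + b·y₀ + c·z₀ - d| / √(a² + b² + c²)
  = |1·0 + 0·0 + 0·(-2) - 2| / √(1² + 0² + 0²)
  = |0 + 0 + 0 - 2| / √(1 + 0 + 0)
  = |-2| / √1
  = 2 / 1
  ≈ 2

2


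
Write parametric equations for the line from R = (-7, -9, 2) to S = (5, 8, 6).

Direction vector d = S - R = (5 + 7, 8 + 9, 6 - 2) = (12, 17, 4)
Parametric form r = R + t·d:
x = -7 + 12t, y = -9 + 17t, z = 2 + 4t

x = -7 + 12t, y = -9 + 17t, z = 2 + 4t


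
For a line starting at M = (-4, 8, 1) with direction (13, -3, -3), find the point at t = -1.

P(t) = M + t·d
  = (-4 + 13·(-1), 8 + (-3)·(-1), 1 + (-3)·(-1))
  = (-4 - 13, 8 + 3, 1 + 3)
  = (-17, 11, 4)

(-17, 11, 4)


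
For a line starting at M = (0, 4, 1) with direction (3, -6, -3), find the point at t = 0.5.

P(t) = M + t·d
  = (0 + 3·0.5, 4 + (-6)·0.5, 1 + (-3)·0.5)
  = (0 + 1.5, 4 - 3, 1 - 1.5)
  = (1.5, 1, -0.5)

(1.5, 1, -0.5)


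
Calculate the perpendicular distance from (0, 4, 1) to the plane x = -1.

distance = |a·x₀ + b·y₀ + c·z₀ - d| / √(a² + b² + c²)
  = |1·0 + 0·4 + 0·1 - (-1)| / √(1² + 0² + 0²)
  = |0 + 0 + 0 + 1| / √(1 + 0 + 0)
  = |1| / √1
  = 1 / 1
  ≈ 1

1


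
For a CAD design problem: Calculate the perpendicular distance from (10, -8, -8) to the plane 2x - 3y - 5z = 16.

distance = |a·x₀ + b·y₀ + c·z₀ - d| / √(a² + b² + c²)
  = |2·10 + (-3)·(-8) + (-5)·(-8) - 16| / √(2² + (-3)² + (-5)²)
  = |20 + 24 + 40 - 16| / √(4 + 9 + 25)
  = |68| / √38
  = 68 / 6.164
  ≈ 11.03

11.03


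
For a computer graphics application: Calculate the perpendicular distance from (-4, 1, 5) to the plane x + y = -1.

distance = |a·x₀ + b·y₀ + c·z₀ - d| / √(a² + b² + c²)
  = |1·(-4) + 1·1 + 0·5 - (-1)| / √(1² + 1² + 0²)
  = |-4 + 1 + 0 + 1| / √(1 + 1 + 0)
  = |-2| / √2
  = 2 / 1.414
  ≈ 1.414

1.414


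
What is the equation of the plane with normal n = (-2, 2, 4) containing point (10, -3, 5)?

The plane through P with normal n = (a, b, c) satisfies n·(r - P) = 0,
i.e. ax + by + cz = a·x₀ + b·y₀ + c·z₀.
d = (-2)·10 + 2·(-3) + 4·5
  = -20 - 6 + 20
  = -6
Equation: -2x + 2y + 4z = -6

-2x + 2y + 4z = -6


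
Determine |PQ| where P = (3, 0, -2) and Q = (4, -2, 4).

d = √[(x₂-x₁)² + (y₂-y₁)² + (z₂-z₁)²]
  = √[1² + (-2)² + 6²]
  = √[1 + 4 + 36]
  = √41
  ≈ 6.403

6.403


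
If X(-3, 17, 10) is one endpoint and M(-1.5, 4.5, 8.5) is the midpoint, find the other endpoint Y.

Y = 2M - X
  = (2·(-1.5) - (-3), 2·4.5 - 17, 2·8.5 - 10)
  = (-3 + 3, 9 - 17, 17 - 10)
  = (0, -8, 7)

(0, -8, 7)


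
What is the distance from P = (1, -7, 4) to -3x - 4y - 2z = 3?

distance = |a·x₀ + b·y₀ + c·z₀ - d| / √(a² + b² + c²)
  = |(-3)·1 + (-4)·(-7) + (-2)·4 - 3| / √((-3)² + (-4)² + (-2)²)
  = |-3 + 28 - 8 - 3| / √(9 + 16 + 4)
  = |14| / √29
  = 14 / 5.385
  ≈ 2.6

2.6


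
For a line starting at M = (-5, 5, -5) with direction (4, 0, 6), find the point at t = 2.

P(t) = M + t·d
  = (-5 + 4·2, 5 + 0·2, -5 + 6·2)
  = (-5 + 8, 5 + 0, -5 + 12)
  = (3, 5, 7)

(3, 5, 7)


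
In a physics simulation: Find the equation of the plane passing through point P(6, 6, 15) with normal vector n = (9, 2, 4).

The plane through P with normal n = (a, b, c) satisfies n·(r - P) = 0,
i.e. ax + by + cz = a·x₀ + b·y₀ + c·z₀.
d = 9·6 + 2·6 + 4·15
  = 54 + 12 + 60
  = 126
Equation: 9x + 2y + 4z = 126

9x + 2y + 4z = 126


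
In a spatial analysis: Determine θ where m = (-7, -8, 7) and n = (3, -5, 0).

m·n = (-7)·3 + (-8)·(-5) + 7·0 = -21 + 40 + 0 = 19
|m| = √((-7)² + (-8)² + 7²) = √162 ≈ 12.73
|n| = √(3² + (-5)² + 0²) = √34 ≈ 5.831
cos θ = (m·n)/(|m||n|) = 19/(12.73·5.831) ≈ 0.256
θ = arccos(0.256) ≈ 75.17°

75.17°


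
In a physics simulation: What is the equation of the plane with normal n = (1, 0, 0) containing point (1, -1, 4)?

The plane through P with normal n = (a, b, c) satisfies n·(r - P) = 0,
i.e. ax + by + cz = a·x₀ + b·y₀ + c·z₀.
d = 1·1 + 0·(-1) + 0·4
  = 1 + 0 + 0
  = 1
Equation: x = 1

x = 1


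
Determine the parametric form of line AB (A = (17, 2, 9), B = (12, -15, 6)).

Direction vector d = B - A = (12 - 17, -15 - 2, 6 - 9) = (-5, -17, -3)
Parametric form r = A + t·d:
x = 17 - 5t, y = 2 - 17t, z = 9 - 3t

x = 17 - 5t, y = 2 - 17t, z = 9 - 3t


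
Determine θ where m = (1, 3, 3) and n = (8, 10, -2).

m·n = 1·8 + 3·10 + 3·(-2) = 8 + 30 - 6 = 32
|m| = √(1² + 3² + 3²) = √19 ≈ 4.359
|n| = √(8² + 10² + (-2)²) = √168 ≈ 12.96
cos θ = (m·n)/(|m||n|) = 32/(4.359·12.96) ≈ 0.5664
θ = arccos(0.5664) ≈ 55.5°

55.5°


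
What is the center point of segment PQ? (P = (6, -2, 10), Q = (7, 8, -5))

M = ((x₁+x₂)/2, (y₁+y₂)/2, (z₁+z₂)/2)
  = ((6 + 7)/2, (-2 + 8)/2, (10 - 5)/2)
  = (13/2, 6/2, 5/2)
  = (6.5, 3, 2.5)

(6.5, 3, 2.5)


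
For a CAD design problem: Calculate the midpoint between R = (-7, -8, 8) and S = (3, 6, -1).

M = ((x₁+x₂)/2, (y₁+y₂)/2, (z₁+z₂)/2)
  = ((-7 + 3)/2, (-8 + 6)/2, (8 - 1)/2)
  = (-4/2, -2/2, 7/2)
  = (-2, -1, 3.5)

(-2, -1, 3.5)


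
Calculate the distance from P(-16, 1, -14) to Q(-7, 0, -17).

d = √[(x₂-x₁)² + (y₂-y₁)² + (z₂-z₁)²]
  = √[9² + (-1)² + (-3)²]
  = √[81 + 1 + 9]
  = √91
  ≈ 9.539

9.539


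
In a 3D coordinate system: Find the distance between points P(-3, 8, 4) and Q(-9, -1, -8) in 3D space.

d = √[(x₂-x₁)² + (y₂-y₁)² + (z₂-z₁)²]
  = √[(-6)² + (-9)² + (-12)²]
  = √[36 + 81 + 144]
  = √261
  ≈ 16.16

16.16


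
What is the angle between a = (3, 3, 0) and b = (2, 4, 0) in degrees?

a·b = 3·2 + 3·4 + 0·0 = 6 + 12 + 0 = 18
|a| = √(3² + 3² + 0²) = √18 ≈ 4.243
|b| = √(2² + 4² + 0²) = √20 ≈ 4.472
cos θ = (a·b)/(|a||b|) = 18/(4.243·4.472) ≈ 0.9487
θ = arccos(0.9487) ≈ 18.43°

18.43°


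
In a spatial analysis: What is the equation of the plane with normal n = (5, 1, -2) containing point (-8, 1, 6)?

The plane through P with normal n = (a, b, c) satisfies n·(r - P) = 0,
i.e. ax + by + cz = a·x₀ + b·y₀ + c·z₀.
d = 5·(-8) + 1·1 + (-2)·6
  = -40 + 1 - 12
  = -51
Equation: 5x + y - 2z = -51

5x + y - 2z = -51


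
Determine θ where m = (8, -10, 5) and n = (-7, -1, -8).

m·n = 8·(-7) + (-10)·(-1) + 5·(-8) = -56 + 10 - 40 = -86
|m| = √(8² + (-10)² + 5²) = √189 ≈ 13.75
|n| = √((-7)² + (-1)² + (-8)²) = √114 ≈ 10.68
cos θ = (m·n)/(|m||n|) = -86/(13.75·10.68) ≈ -0.5859
θ = arccos(-0.5859) ≈ 125.9°

125.9°


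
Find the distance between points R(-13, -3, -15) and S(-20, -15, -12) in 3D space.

d = √[(x₂-x₁)² + (y₂-y₁)² + (z₂-z₁)²]
  = √[(-7)² + (-12)² + 3²]
  = √[49 + 144 + 9]
  = √202
  ≈ 14.21

14.21


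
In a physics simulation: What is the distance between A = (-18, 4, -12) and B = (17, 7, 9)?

d = √[(x₂-x₁)² + (y₂-y₁)² + (z₂-z₁)²]
  = √[35² + 3² + 21²]
  = √[1225 + 9 + 441]
  = √1675
  ≈ 40.93

40.93


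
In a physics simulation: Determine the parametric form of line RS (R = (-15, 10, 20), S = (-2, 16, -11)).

Direction vector d = S - R = (-2 + 15, 16 - 10, -11 - 20) = (13, 6, -31)
Parametric form r = R + t·d:
x = -15 + 13t, y = 10 + 6t, z = 20 - 31t

x = -15 + 13t, y = 10 + 6t, z = 20 - 31t


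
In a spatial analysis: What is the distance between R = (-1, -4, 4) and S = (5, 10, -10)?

d = √[(x₂-x₁)² + (y₂-y₁)² + (z₂-z₁)²]
  = √[6² + 14² + (-14)²]
  = √[36 + 196 + 196]
  = √428
  ≈ 20.69

20.69


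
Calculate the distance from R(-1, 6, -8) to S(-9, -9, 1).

d = √[(x₂-x₁)² + (y₂-y₁)² + (z₂-z₁)²]
  = √[(-8)² + (-15)² + 9²]
  = √[64 + 225 + 81]
  = √370
  ≈ 19.24

19.24


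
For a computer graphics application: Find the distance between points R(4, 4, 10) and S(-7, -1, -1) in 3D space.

d = √[(x₂-x₁)² + (y₂-y₁)² + (z₂-z₁)²]
  = √[(-11)² + (-5)² + (-11)²]
  = √[121 + 25 + 121]
  = √267
  ≈ 16.34

16.34


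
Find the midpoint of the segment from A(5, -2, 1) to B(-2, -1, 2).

M = ((x₁+x₂)/2, (y₁+y₂)/2, (z₁+z₂)/2)
  = ((5 - 2)/2, (-2 - 1)/2, (1 + 2)/2)
  = (3/2, -3/2, 3/2)
  = (1.5, -1.5, 1.5)

(1.5, -1.5, 1.5)


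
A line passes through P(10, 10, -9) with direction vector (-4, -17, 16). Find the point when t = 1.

P(t) = P + t·d
  = (10 + (-4)·1, 10 + (-17)·1, -9 + 16·1)
  = (10 - 4, 10 - 17, -9 + 16)
  = (6, -7, 7)

(6, -7, 7)


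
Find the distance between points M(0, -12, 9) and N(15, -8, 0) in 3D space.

d = √[(x₂-x₁)² + (y₂-y₁)² + (z₂-z₁)²]
  = √[15² + 4² + (-9)²]
  = √[225 + 16 + 81]
  = √322
  ≈ 17.94

17.94


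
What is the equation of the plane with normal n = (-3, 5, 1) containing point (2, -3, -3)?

The plane through P with normal n = (a, b, c) satisfies n·(r - P) = 0,
i.e. ax + by + cz = a·x₀ + b·y₀ + c·z₀.
d = (-3)·2 + 5·(-3) + 1·(-3)
  = -6 - 15 - 3
  = -24
Equation: -3x + 5y + z = -24

-3x + 5y + z = -24


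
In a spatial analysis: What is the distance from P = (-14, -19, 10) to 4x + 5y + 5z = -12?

distance = |a·x₀ + b·y₀ + c·z₀ - d| / √(a² + b² + c²)
  = |4·(-14) + 5·(-19) + 5·10 - (-12)| / √(4² + 5² + 5²)
  = |-56 - 95 + 50 + 12| / √(16 + 25 + 25)
  = |-89| / √66
  = 89 / 8.124
  ≈ 10.96

10.96


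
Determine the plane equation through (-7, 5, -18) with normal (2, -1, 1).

The plane through P with normal n = (a, b, c) satisfies n·(r - P) = 0,
i.e. ax + by + cz = a·x₀ + b·y₀ + c·z₀.
d = 2·(-7) + (-1)·5 + 1·(-18)
  = -14 - 5 - 18
  = -37
Equation: 2x - y + z = -37

2x - y + z = -37


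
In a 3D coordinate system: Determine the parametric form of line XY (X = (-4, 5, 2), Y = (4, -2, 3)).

Direction vector d = Y - X = (4 + 4, -2 - 5, 3 - 2) = (8, -7, 1)
Parametric form r = X + t·d:
x = -4 + 8t, y = 5 - 7t, z = 2 + t

x = -4 + 8t, y = 5 - 7t, z = 2 + t


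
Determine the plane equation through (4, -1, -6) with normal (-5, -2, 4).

The plane through P with normal n = (a, b, c) satisfies n·(r - P) = 0,
i.e. ax + by + cz = a·x₀ + b·y₀ + c·z₀.
d = (-5)·4 + (-2)·(-1) + 4·(-6)
  = -20 + 2 - 24
  = -42
Equation: -5x - 2y + 4z = -42

-5x - 2y + 4z = -42


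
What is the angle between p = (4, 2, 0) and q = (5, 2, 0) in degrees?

p·q = 4·5 + 2·2 + 0·0 = 20 + 4 + 0 = 24
|p| = √(4² + 2² + 0²) = √20 ≈ 4.472
|q| = √(5² + 2² + 0²) = √29 ≈ 5.385
cos θ = (p·q)/(|p||q|) = 24/(4.472·5.385) ≈ 0.9965
θ = arccos(0.9965) ≈ 4.764°

4.764°


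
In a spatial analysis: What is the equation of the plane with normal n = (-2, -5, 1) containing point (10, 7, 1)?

The plane through P with normal n = (a, b, c) satisfies n·(r - P) = 0,
i.e. ax + by + cz = a·x₀ + b·y₀ + c·z₀.
d = (-2)·10 + (-5)·7 + 1·1
  = -20 - 35 + 1
  = -54
Equation: -2x - 5y + z = -54

-2x - 5y + z = -54


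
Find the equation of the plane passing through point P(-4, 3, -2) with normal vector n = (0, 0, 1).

The plane through P with normal n = (a, b, c) satisfies n·(r - P) = 0,
i.e. ax + by + cz = a·x₀ + b·y₀ + c·z₀.
d = 0·(-4) + 0·3 + 1·(-2)
  = 0 + 0 - 2
  = -2
Equation: z = -2

z = -2


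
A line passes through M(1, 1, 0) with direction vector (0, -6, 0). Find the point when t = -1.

P(t) = M + t·d
  = (1 + 0·(-1), 1 + (-6)·(-1), 0 + 0·(-1))
  = (1 + 0, 1 + 6, 0 + 0)
  = (1, 7, 0)

(1, 7, 0)


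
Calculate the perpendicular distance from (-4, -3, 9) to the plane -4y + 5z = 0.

distance = |a·x₀ + b·y₀ + c·z₀ - d| / √(a² + b² + c²)
  = |0·(-4) + (-4)·(-3) + 5·9 - 0| / √(0² + (-4)² + 5²)
  = |0 + 12 + 45 + 0| / √(0 + 16 + 25)
  = |57| / √41
  = 57 / 6.403
  ≈ 8.902

8.902


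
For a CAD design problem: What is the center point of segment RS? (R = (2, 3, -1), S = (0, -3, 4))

M = ((x₁+x₂)/2, (y₁+y₂)/2, (z₁+z₂)/2)
  = ((2 + 0)/2, (3 - 3)/2, (-1 + 4)/2)
  = (2/2, 0/2, 3/2)
  = (1, 0, 1.5)

(1, 0, 1.5)


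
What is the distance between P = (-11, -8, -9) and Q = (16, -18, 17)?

d = √[(x₂-x₁)² + (y₂-y₁)² + (z₂-z₁)²]
  = √[27² + (-10)² + 26²]
  = √[729 + 100 + 676]
  = √1505
  ≈ 38.79

38.79


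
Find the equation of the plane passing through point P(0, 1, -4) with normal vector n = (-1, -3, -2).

The plane through P with normal n = (a, b, c) satisfies n·(r - P) = 0,
i.e. ax + by + cz = a·x₀ + b·y₀ + c·z₀.
d = (-1)·0 + (-3)·1 + (-2)·(-4)
  = 0 - 3 + 8
  = 5
Equation: -x - 3y - 2z = 5

-x - 3y - 2z = 5


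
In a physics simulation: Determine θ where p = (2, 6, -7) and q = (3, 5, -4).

p·q = 2·3 + 6·5 + (-7)·(-4) = 6 + 30 + 28 = 64
|p| = √(2² + 6² + (-7)²) = √89 ≈ 9.434
|q| = √(3² + 5² + (-4)²) = √50 ≈ 7.071
cos θ = (p·q)/(|p||q|) = 64/(9.434·7.071) ≈ 0.9594
θ = arccos(0.9594) ≈ 16.38°

16.38°


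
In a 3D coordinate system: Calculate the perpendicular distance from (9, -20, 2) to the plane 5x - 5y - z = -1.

distance = |a·x₀ + b·y₀ + c·z₀ - d| / √(a² + b² + c²)
  = |5·9 + (-5)·(-20) + (-1)·2 - (-1)| / √(5² + (-5)² + (-1)²)
  = |45 + 100 - 2 + 1| / √(25 + 25 + 1)
  = |144| / √51
  = 144 / 7.141
  ≈ 20.16

20.16


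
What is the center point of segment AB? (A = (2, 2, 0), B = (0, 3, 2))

M = ((x₁+x₂)/2, (y₁+y₂)/2, (z₁+z₂)/2)
  = ((2 + 0)/2, (2 + 3)/2, (0 + 2)/2)
  = (2/2, 5/2, 2/2)
  = (1, 2.5, 1)

(1, 2.5, 1)


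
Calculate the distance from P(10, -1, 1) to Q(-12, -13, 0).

d = √[(x₂-x₁)² + (y₂-y₁)² + (z₂-z₁)²]
  = √[(-22)² + (-12)² + (-1)²]
  = √[484 + 144 + 1]
  = √629
  ≈ 25.08

25.08


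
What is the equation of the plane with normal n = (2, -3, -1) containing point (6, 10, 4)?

The plane through P with normal n = (a, b, c) satisfies n·(r - P) = 0,
i.e. ax + by + cz = a·x₀ + b·y₀ + c·z₀.
d = 2·6 + (-3)·10 + (-1)·4
  = 12 - 30 - 4
  = -22
Equation: 2x - 3y - z = -22

2x - 3y - z = -22


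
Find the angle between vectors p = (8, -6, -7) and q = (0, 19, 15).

p·q = 8·0 + (-6)·19 + (-7)·15 = 0 - 114 - 105 = -219
|p| = √(8² + (-6)² + (-7)²) = √149 ≈ 12.21
|q| = √(0² + 19² + 15²) = √586 ≈ 24.21
cos θ = (p·q)/(|p||q|) = -219/(12.21·24.21) ≈ -0.7411
θ = arccos(-0.7411) ≈ 137.8°

137.8°


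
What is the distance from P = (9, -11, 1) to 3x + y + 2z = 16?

distance = |a·x₀ + b·y₀ + c·z₀ - d| / √(a² + b² + c²)
  = |3·9 + 1·(-11) + 2·1 - 16| / √(3² + 1² + 2²)
  = |27 - 11 + 2 - 16| / √(9 + 1 + 4)
  = |2| / √14
  = 2 / 3.742
  ≈ 0.5345

0.5345


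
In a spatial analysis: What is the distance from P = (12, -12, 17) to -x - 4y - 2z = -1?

distance = |a·x₀ + b·y₀ + c·z₀ - d| / √(a² + b² + c²)
  = |(-1)·12 + (-4)·(-12) + (-2)·17 - (-1)| / √((-1)² + (-4)² + (-2)²)
  = |-12 + 48 - 34 + 1| / √(1 + 16 + 4)
  = |3| / √21
  = 3 / 4.583
  ≈ 0.6547

0.6547


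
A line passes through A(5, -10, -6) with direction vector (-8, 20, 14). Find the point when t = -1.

P(t) = A + t·d
  = (5 + (-8)·(-1), -10 + 20·(-1), -6 + 14·(-1))
  = (5 + 8, -10 - 20, -6 - 14)
  = (13, -30, -20)

(13, -30, -20)


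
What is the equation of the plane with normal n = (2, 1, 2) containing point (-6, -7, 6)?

The plane through P with normal n = (a, b, c) satisfies n·(r - P) = 0,
i.e. ax + by + cz = a·x₀ + b·y₀ + c·z₀.
d = 2·(-6) + 1·(-7) + 2·6
  = -12 - 7 + 12
  = -7
Equation: 2x + y + 2z = -7

2x + y + 2z = -7


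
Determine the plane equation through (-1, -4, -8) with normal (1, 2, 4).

The plane through P with normal n = (a, b, c) satisfies n·(r - P) = 0,
i.e. ax + by + cz = a·x₀ + b·y₀ + c·z₀.
d = 1·(-1) + 2·(-4) + 4·(-8)
  = -1 - 8 - 32
  = -41
Equation: x + 2y + 4z = -41

x + 2y + 4z = -41


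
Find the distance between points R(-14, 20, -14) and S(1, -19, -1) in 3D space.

d = √[(x₂-x₁)² + (y₂-y₁)² + (z₂-z₁)²]
  = √[15² + (-39)² + 13²]
  = √[225 + 1521 + 169]
  = √1915
  ≈ 43.76

43.76


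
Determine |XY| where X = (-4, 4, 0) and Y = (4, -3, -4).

d = √[(x₂-x₁)² + (y₂-y₁)² + (z₂-z₁)²]
  = √[8² + (-7)² + (-4)²]
  = √[64 + 49 + 16]
  = √129
  ≈ 11.36

11.36
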